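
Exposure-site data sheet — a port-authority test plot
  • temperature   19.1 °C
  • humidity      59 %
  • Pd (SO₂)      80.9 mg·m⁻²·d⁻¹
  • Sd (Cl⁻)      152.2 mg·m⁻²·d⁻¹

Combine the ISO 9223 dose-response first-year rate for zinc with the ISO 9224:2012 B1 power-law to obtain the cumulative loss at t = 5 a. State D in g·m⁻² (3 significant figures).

zinc: T>10 °C ⇒ hinge -0.071·(19.1−10) = -0.6461
  SO₂ term: 0.0129·80.9^0.44·exp(0.046·59-0.6461) = 0.705
  Sd branch = 0.0175·Sd^0.57·e^(0.008·RH+0.085·T) = 2.495 μm/a
  r_corr = 0.705 + 2.495 = 3.2 μm/a
ISO 9224: D(t) = r_corr · t^b with b = 0.813 (zinc, B1)
  D(5) = 3.2 × 5^0.813 = 3.2 × 3.701 = 11.84 μm
  Mass loss = 11.84 μm × 7.14 g/cm³ = 84.55 g·m⁻²

D(5) = 84.5 g·m⁻²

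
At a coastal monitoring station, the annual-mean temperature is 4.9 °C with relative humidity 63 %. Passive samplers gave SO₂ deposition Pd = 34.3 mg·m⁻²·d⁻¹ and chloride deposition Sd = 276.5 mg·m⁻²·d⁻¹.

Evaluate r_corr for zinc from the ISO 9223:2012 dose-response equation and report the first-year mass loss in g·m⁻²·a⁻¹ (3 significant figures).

zinc: f(T) = +0.038·(T−10) [T≤10 °C] = -0.1938
  SO₂ term: 0.0129·34.3^0.44·exp(0.046·63-0.1938) = 0.9131
  Sd branch = 0.0175·Sd^0.57·e^(0.008·RH+0.085·T) = 1.083 μm/a
  sum: 0.9131 + 1.083 → r_corr = 1.996 μm/a
Convert to mass loss: 1.996 μm/a × 7.14 g/cm³ = 14.25 g·m⁻²·a⁻¹

r_corr = 14.3 g·m⁻²·a⁻¹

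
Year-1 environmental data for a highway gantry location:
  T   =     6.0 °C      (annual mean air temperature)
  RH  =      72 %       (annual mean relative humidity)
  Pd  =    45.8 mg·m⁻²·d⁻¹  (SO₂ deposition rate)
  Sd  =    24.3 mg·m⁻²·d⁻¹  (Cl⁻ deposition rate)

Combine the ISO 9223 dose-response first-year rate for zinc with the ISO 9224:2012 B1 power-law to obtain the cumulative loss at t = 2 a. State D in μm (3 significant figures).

zinc: f(T) = +0.038·(T−10) [T≤10 °C] = -0.1520
  sulphur-dioxide contribution → 1.636 μm/a
  chloride contribution → 0.3195 μm/a
  total first-year rate 1.955 μm/a
Long-term exponent b (ISO 9224 Table 2, B1) = 0.813
  D(2) = 1.955 × 2^0.813 = 1.955 × 1.757 = 3.435 μm

D(2) = 3.44 μm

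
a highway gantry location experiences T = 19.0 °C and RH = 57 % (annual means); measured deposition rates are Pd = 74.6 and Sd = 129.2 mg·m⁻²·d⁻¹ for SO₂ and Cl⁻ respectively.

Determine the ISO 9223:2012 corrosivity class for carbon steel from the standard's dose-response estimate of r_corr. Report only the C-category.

C4

carbon steel: f(T) = -0.054·(T−10) [T>10 °C] = -0.4860
  sulphur-dioxide contribution → 32.05 μm/a
  chloride contribution → 29.14 μm/a
  total first-year rate 61.19 μm/a
61.2 μm/a falls in (50, 80] for carbon steel → category C4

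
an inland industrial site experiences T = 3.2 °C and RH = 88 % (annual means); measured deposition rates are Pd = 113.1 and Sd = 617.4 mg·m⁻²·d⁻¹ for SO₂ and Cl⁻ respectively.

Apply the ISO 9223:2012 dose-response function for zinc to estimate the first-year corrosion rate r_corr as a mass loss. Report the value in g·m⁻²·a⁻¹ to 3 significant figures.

r_corr = 45.5 g·m⁻²·a⁻¹

zinc: temperature factor f = +0.038·(-6.8) = -0.2584
  SO₂ term: 0.0129·113.1^0.44·exp(0.046·88-0.2584) = 4.57
  Cl⁻ term: 0.0175·617.4^0.57·exp(0.008·88+0.085·3.2) = 1.809
  r_corr = 4.57 + 1.809 = 6.379 μm/a
Convert to mass loss: 6.379 μm/a × 7.14 g/cm³ = 45.55 g·m⁻²·a⁻¹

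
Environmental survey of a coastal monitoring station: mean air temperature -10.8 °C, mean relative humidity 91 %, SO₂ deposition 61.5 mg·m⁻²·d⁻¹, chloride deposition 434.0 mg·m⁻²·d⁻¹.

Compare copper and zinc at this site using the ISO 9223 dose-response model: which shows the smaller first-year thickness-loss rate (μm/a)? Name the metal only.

copper

copper: f(T) = +0.126·(T−10) [T≤10 °C] = -2.6208
  SO₂ term: 0.0053·61.5^0.26·exp(0.059·91-2.6208) = 0.2415
  Sd branch = 0.01025·Sd^0.27·e^(0.036·RH+0.049·T) = 0.8237 μm/a
  r_corr = 0.2415 + 0.8237 = 1.065 μm/a
zinc: temperature factor f = +0.038·(-20.8) = -0.7904
  SO₂ term: 0.0129·61.5^0.44·exp(0.046·91-0.7904) = 2.357
  Sd branch = 0.0175·Sd^0.57·e^(0.008·RH+0.085·T) = 0.4612 μm/a
  sum: 2.357 + 0.4612 → r_corr = 2.818 μm/a
Ordering by μm/a: zinc (2.82) > copper (1.07)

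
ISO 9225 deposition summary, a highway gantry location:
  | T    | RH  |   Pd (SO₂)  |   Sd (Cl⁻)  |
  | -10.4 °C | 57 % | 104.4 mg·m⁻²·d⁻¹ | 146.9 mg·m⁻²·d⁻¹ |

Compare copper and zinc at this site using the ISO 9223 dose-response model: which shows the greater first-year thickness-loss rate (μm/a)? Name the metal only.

copper: temperature factor f = +0.126·(-20.4) = -2.5704
  SO₂ term: 0.0053·104.4^0.26·exp(0.059·57-2.5704) = 0.03921
  Cl⁻ term: 0.01025·146.9^0.27·exp(0.036·57+0.049·-10.4) = 0.1844
  sum: 0.03921 + 0.1844 → r_corr = 0.2236 μm/a
zinc: T≤10 °C ⇒ hinge +0.038·(-10.4−10) = -0.7752
  Pd branch = 0.0129·Pd^0.44·e^(0.046·RH+f) = 0.6322 μm/a
  Cl⁻ term: 0.0175·146.9^0.57·exp(0.008·57+0.085·-10.4) = 0.196
  sum: 0.6322 + 0.196 → r_corr = 0.8283 μm/a
Ordering by μm/a: zinc (0.828) > copper (0.224)

zinc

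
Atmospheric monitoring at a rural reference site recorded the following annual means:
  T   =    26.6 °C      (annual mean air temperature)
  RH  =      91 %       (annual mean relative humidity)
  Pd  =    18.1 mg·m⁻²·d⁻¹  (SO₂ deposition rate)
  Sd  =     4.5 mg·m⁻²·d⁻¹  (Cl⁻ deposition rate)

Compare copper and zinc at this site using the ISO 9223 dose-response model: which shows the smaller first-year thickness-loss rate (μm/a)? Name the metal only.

zinc

copper: temperature factor f = -0.080·(16.6) = -1.3280
  Pd branch = 0.0053·Pd^0.26·e^(0.059·RH+f) = 0.6401 μm/a
  Sd branch = 0.01025·Sd^0.27·e^(0.036·RH+0.049·T) = 1.499 μm/a
  r_corr = 0.6401 + 1.499 = 2.139 μm/a
zinc: T>10 °C ⇒ hinge -0.071·(26.6−10) = -1.1786
  SO₂ term: 0.0129·18.1^0.44·exp(0.046·91-1.1786) = 0.9334
  Cl⁻ term: 0.0175·4.5^0.57·exp(0.008·91+0.085·26.6) = 0.8194
  sum: 0.9334 + 0.8194 → r_corr = 1.753 μm/a
Ordering by μm/a: copper (2.14) > zinc (1.75)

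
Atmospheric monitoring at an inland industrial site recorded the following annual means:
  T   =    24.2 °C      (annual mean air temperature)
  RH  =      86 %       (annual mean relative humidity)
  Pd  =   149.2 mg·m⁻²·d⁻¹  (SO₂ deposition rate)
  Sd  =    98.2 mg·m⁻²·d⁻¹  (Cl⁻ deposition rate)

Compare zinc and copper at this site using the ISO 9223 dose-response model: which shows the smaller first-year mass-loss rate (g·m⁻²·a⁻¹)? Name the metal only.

zinc: T>10 °C ⇒ hinge -0.071·(24.2−10) = -1.0082
  Pd branch = 0.0129·Pd^0.44·e^(0.046·RH+f) = 2.225 μm/a
  Cl⁻ term: 0.0175·98.2^0.57·exp(0.008·86+0.085·24.2) = 3.721
  r_corr = 2.225 + 3.721 = 5.946 μm/a
  mass loss = 5.946 μm/a × 7.14 g/cm³ = 42.45 g·m⁻²·a⁻¹
copper: T>10 °C ⇒ hinge -0.080·(24.2−10) = -1.1360
  Pd branch = 0.0053·Pd^0.26·e^(0.059·RH+f) = 0.9993 μm/a
  Cl⁻ term: 0.01025·98.2^0.27·exp(0.036·86+0.049·24.2) = 2.56
  r_corr = 0.9993 + 2.56 = 3.559 μm/a
  mass loss = 3.559 μm/a × 8.96 g/cm³ = 31.89 g·m⁻²·a⁻¹
Ordering by g·m⁻²·a⁻¹: zinc (42.5) > copper (31.9)

copper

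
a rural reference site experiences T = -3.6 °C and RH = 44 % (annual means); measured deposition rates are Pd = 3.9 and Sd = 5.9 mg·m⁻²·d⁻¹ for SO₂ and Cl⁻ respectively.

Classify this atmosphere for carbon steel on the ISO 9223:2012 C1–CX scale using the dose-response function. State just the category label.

carbon steel: T≤10 °C ⇒ hinge +0.150·(-3.6−10) = -2.0400
  SO₂ term: 1.77·3.9^0.52·exp(0.02·44-2.0400) = 1.126
  Cl⁻ term: 0.102·5.9^0.62·exp(0.033·44+0.04·-3.6) = 1.134
  sum: 1.126 + 1.134 → r_corr = 2.26 μm/a
Category bounds: 1.3…25 μm/a bracket r_corr ⇒ C2

C2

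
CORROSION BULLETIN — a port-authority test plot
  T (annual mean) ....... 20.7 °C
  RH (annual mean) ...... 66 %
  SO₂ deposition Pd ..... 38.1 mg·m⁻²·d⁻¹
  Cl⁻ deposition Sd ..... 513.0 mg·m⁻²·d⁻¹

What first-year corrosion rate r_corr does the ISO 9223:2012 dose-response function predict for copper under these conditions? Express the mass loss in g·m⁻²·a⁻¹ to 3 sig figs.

r_corr = 17.2 g·m⁻²·a⁻¹

copper: temperature factor f = -0.080·(10.7) = -0.8560
  Pd branch = 0.0053·Pd^0.26·e^(0.059·RH+f) = 0.2849 μm/a
  Sd branch = 0.01025·Sd^0.27·e^(0.036·RH+0.049·T) = 1.64 μm/a
  r_corr = 0.2849 + 1.64 = 1.925 μm/a
Convert to mass loss: 1.925 μm/a × 8.96 g/cm³ = 17.25 g·m⁻²·a⁻¹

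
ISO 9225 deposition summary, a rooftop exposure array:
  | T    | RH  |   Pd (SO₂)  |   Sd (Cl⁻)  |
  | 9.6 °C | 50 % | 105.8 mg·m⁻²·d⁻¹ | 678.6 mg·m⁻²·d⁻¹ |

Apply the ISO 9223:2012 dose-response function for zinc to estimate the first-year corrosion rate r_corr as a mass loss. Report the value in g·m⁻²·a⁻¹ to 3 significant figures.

r_corr = 24.4 g·m⁻²·a⁻¹

zinc: T≤10 °C ⇒ hinge +0.038·(9.6−10) = -0.0152
  SO₂ term: 0.0129·105.8^0.44·exp(0.046·50-0.0152) = 0.9855
  Sd branch = 0.0175·Sd^0.57·e^(0.008·RH+0.085·T) = 2.428 μm/a
  r_corr = 0.9855 + 2.428 = 3.413 μm/a
Convert to mass loss: 3.413 μm/a × 7.14 g/cm³ = 24.37 g·m⁻²·a⁻¹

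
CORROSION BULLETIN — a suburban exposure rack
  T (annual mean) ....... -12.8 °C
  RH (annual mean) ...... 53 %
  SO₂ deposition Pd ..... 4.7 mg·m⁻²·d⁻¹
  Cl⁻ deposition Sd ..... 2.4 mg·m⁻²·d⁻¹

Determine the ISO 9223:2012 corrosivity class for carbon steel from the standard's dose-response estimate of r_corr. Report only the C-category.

C1

carbon steel: temperature factor f = +0.150·(-22.8) = -3.4200
  Pd branch = 1.77·Pd^0.52·e^(0.02·RH+f) = 0.3737 μm/a
  Sd branch = 0.102·Sd^0.62·e^(0.033·RH+0.04·T) = 0.6047 μm/a
  sum: 0.3737 + 0.6047 → r_corr = 0.9784 μm/a
Category bounds: 0…1.3 μm/a bracket r_corr ⇒ C1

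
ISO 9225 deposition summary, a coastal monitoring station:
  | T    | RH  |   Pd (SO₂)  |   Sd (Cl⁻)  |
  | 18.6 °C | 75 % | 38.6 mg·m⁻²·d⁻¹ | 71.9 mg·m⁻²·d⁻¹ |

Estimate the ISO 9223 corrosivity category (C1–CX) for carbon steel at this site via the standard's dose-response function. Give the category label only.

carbon steel: f(T) = -0.054·(T−10) [T>10 °C] = -0.4644
  sulphur-dioxide contribution → 33.32 μm/a
  chloride contribution → 36.12 μm/a
  ⇒ r_corr(carbon steel) = 69.45 μm/a
ISO 9223 Table 2 (carbon steel): 50 < 69.4 ≤ 80 μm/a ⇒ C4

C4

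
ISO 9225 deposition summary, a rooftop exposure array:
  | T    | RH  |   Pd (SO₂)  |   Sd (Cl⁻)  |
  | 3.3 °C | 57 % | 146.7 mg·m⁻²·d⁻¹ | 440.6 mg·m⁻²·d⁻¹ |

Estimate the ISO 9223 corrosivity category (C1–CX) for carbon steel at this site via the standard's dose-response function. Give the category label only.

carbon steel: temperature factor f = +0.150·(-6.7) = -1.0050
  sulphur-dioxide contribution → 27.11 μm/a
  chloride contribution → 33.28 μm/a
  ⇒ r_corr(carbon steel) = 60.39 μm/a
Category bounds: 50…80 μm/a bracket r_corr ⇒ C4

C4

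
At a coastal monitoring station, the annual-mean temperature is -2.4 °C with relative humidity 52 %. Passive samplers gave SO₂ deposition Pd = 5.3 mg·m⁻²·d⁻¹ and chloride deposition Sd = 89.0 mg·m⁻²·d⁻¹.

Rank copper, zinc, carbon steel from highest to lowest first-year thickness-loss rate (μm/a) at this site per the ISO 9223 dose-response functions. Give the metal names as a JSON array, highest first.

copper: f(T) = +0.126·(T−10) [T≤10 °C] = -1.5624
  SO₂ term: 0.0053·5.3^0.26·exp(0.059·52-1.5624) = 0.03685
  Sd branch = 0.01025·Sd^0.27·e^(0.036·RH+0.049·T) = 0.1991 μm/a
  r_corr = 0.03685 + 0.1991 = 0.2359 μm/a
zinc: temperature factor f = +0.038·(-12.4) = -0.4712
  Pd branch = 0.0129·Pd^0.44·e^(0.046·RH+f) = 0.1834 μm/a
  Sd branch = 0.0175·Sd^0.57·e^(0.008·RH+0.085·T) = 0.2794 μm/a
  sum: 0.1834 + 0.2794 → r_corr = 0.4628 μm/a
carbon steel: temperature factor f = +0.150·(-12.4) = -1.8600
  SO₂ term: 1.77·5.3^0.52·exp(0.02·52-1.8600) = 1.856
  Cl⁻ term: 0.102·89.0^0.62·exp(0.033·52+0.04·-2.4) = 8.333
  sum: 1.856 + 8.333 → r_corr = 10.19 μm/a
Ordering by μm/a: carbon steel (10.2) > zinc (0.463) > copper (0.236)

["carbon steel", "zinc", "copper"]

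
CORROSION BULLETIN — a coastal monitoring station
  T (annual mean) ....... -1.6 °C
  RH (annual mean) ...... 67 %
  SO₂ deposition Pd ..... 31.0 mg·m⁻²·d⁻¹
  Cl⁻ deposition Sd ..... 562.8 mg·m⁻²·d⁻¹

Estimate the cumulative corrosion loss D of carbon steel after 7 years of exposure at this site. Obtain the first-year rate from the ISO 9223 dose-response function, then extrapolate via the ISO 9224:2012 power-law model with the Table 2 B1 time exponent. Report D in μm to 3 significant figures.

carbon steel: temperature factor f = +0.150·(-11.6) = -1.7400
  SO₂ term: 1.77·31.0^0.52·exp(0.02·67-1.7400) = 7.076
  Cl⁻ term: 0.102·562.8^0.62·exp(0.033·67+0.04·-1.6) = 44.28
  r_corr = 7.076 + 44.28 = 51.36 μm/a
Long-term exponent b (ISO 9224 Table 2, B1) = 0.523
  D(7) = 51.36 × 7^0.523 = 51.36 × 2.767 = 142.1 μm

D(7) = 142 μm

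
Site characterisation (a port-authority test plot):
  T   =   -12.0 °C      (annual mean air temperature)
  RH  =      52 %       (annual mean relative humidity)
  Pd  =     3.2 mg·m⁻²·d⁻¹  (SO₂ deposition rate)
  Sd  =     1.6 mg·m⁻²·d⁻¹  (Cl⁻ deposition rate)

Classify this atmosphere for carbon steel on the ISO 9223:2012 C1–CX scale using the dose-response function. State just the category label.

C1

carbon steel: temperature factor f = +0.150·(-22.0) = -3.3000
  sulphur-dioxide contribution → 0.3382 μm/a
  chloride contribution → 0.4698 μm/a
  ⇒ r_corr(carbon steel) = 0.808 μm/a
Category bounds: 0…1.3 μm/a bracket r_corr ⇒ C1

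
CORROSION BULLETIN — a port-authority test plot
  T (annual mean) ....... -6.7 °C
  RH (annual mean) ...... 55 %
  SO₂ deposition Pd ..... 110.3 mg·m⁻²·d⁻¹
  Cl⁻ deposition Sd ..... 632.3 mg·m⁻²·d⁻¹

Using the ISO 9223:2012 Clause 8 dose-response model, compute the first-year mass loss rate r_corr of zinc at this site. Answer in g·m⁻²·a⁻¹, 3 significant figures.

zinc: temperature factor f = +0.038·(-16.7) = -0.6346
  sulphur-dioxide contribution → 0.68 μm/a
  chloride contribution → 0.6072 μm/a
  total first-year rate 1.287 μm/a
Convert to mass loss: 1.287 μm/a × 7.14 g/cm³ = 9.19 g·m⁻²·a⁻¹

r_corr = 9.19 g·m⁻²·a⁻¹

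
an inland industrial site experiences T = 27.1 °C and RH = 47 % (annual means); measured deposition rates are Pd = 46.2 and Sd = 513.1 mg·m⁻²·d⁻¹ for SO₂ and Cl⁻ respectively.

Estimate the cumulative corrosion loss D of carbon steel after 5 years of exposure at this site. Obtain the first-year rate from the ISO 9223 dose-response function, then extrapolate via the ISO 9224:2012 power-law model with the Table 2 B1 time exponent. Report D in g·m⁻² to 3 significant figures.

D(5) = 1.48e+03 g·m⁻²

carbon steel: T>10 °C ⇒ hinge -0.054·(27.1−10) = -0.9234
  sulphur-dioxide contribution → 13.21 μm/a
  chloride contribution → 68.12 μm/a
  ⇒ r_corr(carbon steel) = 81.33 μm/a
Long-term exponent b (ISO 9224 Table 2, B1) = 0.523
  D(5) = 81.33 × 5^0.523 = 81.33 × 2.32 = 188.7 μm
  Mass loss = 188.7 μm × 7.85 g/cm³ = 1481 g·m⁻²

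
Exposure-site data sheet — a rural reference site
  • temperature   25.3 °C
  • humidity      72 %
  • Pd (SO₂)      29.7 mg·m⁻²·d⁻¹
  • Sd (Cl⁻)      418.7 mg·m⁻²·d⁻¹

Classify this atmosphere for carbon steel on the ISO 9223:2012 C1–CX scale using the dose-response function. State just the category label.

C5

carbon steel: T>10 °C ⇒ hinge -0.054·(25.3−10) = -0.8262
  SO₂ term: 1.77·29.7^0.52·exp(0.02·72-0.8262) = 19.07
  Sd branch = 0.102·Sd^0.62·e^(0.033·RH+0.04·T) = 127.5 μm/a
  r_corr = 19.07 + 127.5 = 146.6 μm/a
Category bounds: 80…200 μm/a bracket r_corr ⇒ C5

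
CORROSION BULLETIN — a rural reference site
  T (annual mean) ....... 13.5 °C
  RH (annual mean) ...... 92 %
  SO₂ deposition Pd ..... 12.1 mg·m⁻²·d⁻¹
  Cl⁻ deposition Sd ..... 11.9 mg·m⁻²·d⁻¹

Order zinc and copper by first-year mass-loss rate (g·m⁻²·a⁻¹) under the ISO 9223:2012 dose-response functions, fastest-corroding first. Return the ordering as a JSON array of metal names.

["copper", "zinc"]

zinc: f(T) = -0.071·(T−10) [T>10 °C] = -0.2485
  Pd branch = 0.0129·Pd^0.44·e^(0.046·RH+f) = 2.075 μm/a
  Sd branch = 0.0175·Sd^0.57·e^(0.008·RH+0.085·T) = 0.4722 μm/a
  r_corr = 2.075 + 0.4722 = 2.547 μm/a
  mass loss = 2.547 μm/a × 7.14 g/cm³ = 18.19 g·m⁻²·a⁻¹
copper: temperature factor f = -0.080·(3.5) = -0.2800
  Pd branch = 0.0053·Pd^0.26·e^(0.059·RH+f) = 1.744 μm/a
  Cl⁻ term: 0.01025·11.9^0.27·exp(0.036·92+0.049·13.5) = 1.064
  r_corr = 1.744 + 1.064 = 2.808 μm/a
  mass loss = 2.808 μm/a × 8.96 g/cm³ = 25.16 g·m⁻²·a⁻¹
Ordering by g·m⁻²·a⁻¹: copper (25.2) > zinc (18.2)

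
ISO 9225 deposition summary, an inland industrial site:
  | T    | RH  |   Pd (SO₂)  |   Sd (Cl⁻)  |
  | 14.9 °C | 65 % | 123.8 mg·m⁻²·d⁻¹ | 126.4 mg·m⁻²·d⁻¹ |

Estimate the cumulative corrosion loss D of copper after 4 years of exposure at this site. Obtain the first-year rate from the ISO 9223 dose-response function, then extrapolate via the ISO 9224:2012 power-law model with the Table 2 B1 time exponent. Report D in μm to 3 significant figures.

copper: temperature factor f = -0.080·(4.9) = -0.3920
  Pd branch = 0.0053·Pd^0.26·e^(0.059·RH+f) = 0.5803 μm/a
  Sd branch = 0.01025·Sd^0.27·e^(0.036·RH+0.049·T) = 0.8157 μm/a
  sum: 0.5803 + 0.8157 → r_corr = 1.396 μm/a
Long-term exponent b (ISO 9224 Table 2, B1) = 0.667
  D(4) = 1.396 × 4^0.667 = 1.396 × 2.521 = 3.519 μm

D(4) = 3.52 μm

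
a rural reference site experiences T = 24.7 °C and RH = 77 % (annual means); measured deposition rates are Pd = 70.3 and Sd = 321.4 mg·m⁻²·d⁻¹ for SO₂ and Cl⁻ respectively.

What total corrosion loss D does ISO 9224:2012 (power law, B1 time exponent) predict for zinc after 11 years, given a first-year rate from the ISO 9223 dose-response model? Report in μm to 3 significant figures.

zinc: T>10 °C ⇒ hinge -0.071·(24.7−10) = -1.0437
  sulphur-dioxide contribution → 1.019 μm/a
  chloride contribution → 7.102 μm/a
  ⇒ r_corr(zinc) = 8.121 μm/a
ISO 9224: D(t) = r_corr · t^b with b = 0.813 (zinc, B1)
  D(11) = 8.121 × 11^0.813 = 8.121 × 7.025 = 57.05 μm

D(11) = 57.1 μm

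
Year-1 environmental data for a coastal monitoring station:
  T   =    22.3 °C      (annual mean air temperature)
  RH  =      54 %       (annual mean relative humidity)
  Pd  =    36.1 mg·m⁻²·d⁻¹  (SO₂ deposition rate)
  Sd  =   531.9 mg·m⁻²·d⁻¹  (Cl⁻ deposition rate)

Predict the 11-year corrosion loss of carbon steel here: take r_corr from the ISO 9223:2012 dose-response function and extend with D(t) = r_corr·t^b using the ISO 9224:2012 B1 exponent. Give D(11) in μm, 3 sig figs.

carbon steel: T>10 °C ⇒ hinge -0.054·(22.3−10) = -0.6642
  sulphur-dioxide contribution → 17.32 μm/a
  chloride contribution → 72.43 μm/a
  ⇒ r_corr(carbon steel) = 89.75 μm/a
Long-term exponent b (ISO 9224 Table 2, B1) = 0.523
  D(11) = 89.75 × 11^0.523 = 89.75 × 3.505 = 314.5 μm

D(11) = 315 μm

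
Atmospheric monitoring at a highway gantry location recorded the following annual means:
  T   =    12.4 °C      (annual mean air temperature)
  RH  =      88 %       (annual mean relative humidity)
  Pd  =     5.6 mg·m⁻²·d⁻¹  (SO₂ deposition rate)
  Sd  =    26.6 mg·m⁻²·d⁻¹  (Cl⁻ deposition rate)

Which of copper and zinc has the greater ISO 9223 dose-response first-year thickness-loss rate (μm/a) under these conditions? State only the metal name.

copper: T>10 °C ⇒ hinge -0.080·(12.4−10) = -0.1920
  sulphur-dioxide contribution → 1.231 μm/a
  chloride contribution → 1.084 μm/a
  total first-year rate 2.315 μm/a
zinc: f(T) = -0.071·(T−10) [T>10 °C] = -0.1704
  sulphur-dioxide contribution → 1.33 μm/a
  chloride contribution → 0.6587 μm/a
  ⇒ r_corr(zinc) = 1.989 μm/a
Ordering by μm/a: copper (2.32) > zinc (1.99)

copper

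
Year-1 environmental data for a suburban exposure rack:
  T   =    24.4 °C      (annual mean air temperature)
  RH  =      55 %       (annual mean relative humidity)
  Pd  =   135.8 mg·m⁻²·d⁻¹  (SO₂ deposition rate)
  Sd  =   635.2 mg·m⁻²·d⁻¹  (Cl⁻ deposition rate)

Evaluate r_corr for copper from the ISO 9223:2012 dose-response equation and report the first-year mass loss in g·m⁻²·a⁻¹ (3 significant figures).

copper: T>10 °C ⇒ hinge -0.080·(24.4−10) = -1.1520
  sulphur-dioxide contribution → 0.1541 μm/a
  chloride contribution → 1.402 μm/a
  ⇒ r_corr(copper) = 1.556 μm/a
Convert to mass loss: 1.556 μm/a × 8.96 g/cm³ = 13.94 g·m⁻²·a⁻¹

r_corr = 13.9 g·m⁻²·a⁻¹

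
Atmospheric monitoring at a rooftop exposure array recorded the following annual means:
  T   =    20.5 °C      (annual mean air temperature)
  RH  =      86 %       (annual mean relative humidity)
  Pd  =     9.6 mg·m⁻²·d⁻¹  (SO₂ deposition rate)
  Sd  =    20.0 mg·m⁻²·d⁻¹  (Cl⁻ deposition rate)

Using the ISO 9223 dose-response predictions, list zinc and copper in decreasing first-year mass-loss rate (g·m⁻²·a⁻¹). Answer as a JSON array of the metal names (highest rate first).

zinc: f(T) = -0.071·(T−10) [T>10 °C] = -0.7455
  SO₂ term: 0.0129·9.6^0.44·exp(0.046·86-0.7455) = 0.8652
  Cl⁻ term: 0.0175·20.0^0.57·exp(0.008·86+0.085·20.5) = 1.097
  sum: 0.8652 + 1.097 → r_corr = 1.962 μm/a
  mass loss = 1.962 μm/a × 7.14 g/cm³ = 14.01 g·m⁻²·a⁻¹
copper: f(T) = -0.080·(T−10) [T>10 °C] = -0.8400
  SO₂ term: 0.0053·9.6^0.26·exp(0.059·86-0.8400) = 0.6584
  Cl⁻ term: 0.01025·20.0^0.27·exp(0.036·86+0.049·20.5) = 1.389
  sum: 0.6584 + 1.389 → r_corr = 2.048 μm/a
  mass loss = 2.048 μm/a × 8.96 g/cm³ = 18.35 g·m⁻²·a⁻¹
Ordering by g·m⁻²·a⁻¹: copper (18.3) > zinc (14)

["copper", "zinc"]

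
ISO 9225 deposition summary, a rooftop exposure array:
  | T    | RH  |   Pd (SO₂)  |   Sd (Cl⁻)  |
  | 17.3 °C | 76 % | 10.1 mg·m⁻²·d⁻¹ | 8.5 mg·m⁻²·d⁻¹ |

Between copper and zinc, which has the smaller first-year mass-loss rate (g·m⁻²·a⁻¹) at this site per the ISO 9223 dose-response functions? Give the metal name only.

copper: T>10 °C ⇒ hinge -0.080·(17.3−10) = -0.5840
  SO₂ term: 0.0053·10.1^0.26·exp(0.059·76-0.5840) = 0.4777
  Sd branch = 0.01025·Sd^0.27·e^(0.036·RH+0.049·T) = 0.6577 μm/a
  r_corr = 0.4777 + 0.6577 = 1.135 μm/a
  mass loss = 1.135 μm/a × 8.96 g/cm³ = 10.17 g·m⁻²·a⁻¹
zinc: T>10 °C ⇒ hinge -0.071·(17.3−10) = -0.5183
  Pd branch = 0.0129·Pd^0.44·e^(0.046·RH+f) = 0.701 μm/a
  Sd branch = 0.0175·Sd^0.57·e^(0.008·RH+0.085·T) = 0.4737 μm/a
  r_corr = 0.701 + 0.4737 = 1.175 μm/a
  mass loss = 1.175 μm/a × 7.14 g/cm³ = 8.387 g·m⁻²·a⁻¹
Ordering by g·m⁻²·a⁻¹: copper (10.2) > zinc (8.39)

zinc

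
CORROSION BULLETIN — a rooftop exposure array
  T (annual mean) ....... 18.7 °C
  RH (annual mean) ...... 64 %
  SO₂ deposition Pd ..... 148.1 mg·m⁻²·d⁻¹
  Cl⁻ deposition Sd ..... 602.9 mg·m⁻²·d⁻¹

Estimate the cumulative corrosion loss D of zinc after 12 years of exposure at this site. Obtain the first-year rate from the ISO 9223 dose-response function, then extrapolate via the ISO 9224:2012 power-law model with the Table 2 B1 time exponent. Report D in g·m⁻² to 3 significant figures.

zinc: temperature factor f = -0.071·(8.7) = -0.6177
  sulphur-dioxide contribution → 1.191 μm/a
  chloride contribution → 5.501 μm/a
  total first-year rate 6.692 μm/a
Power-law: D(12) = r_corr · 12^0.813
  D(12) = 6.692 × 12^0.813 = 6.692 × 7.54 = 50.46 μm
  Mass loss = 50.46 μm × 7.14 g/cm³ = 360.3 g·m⁻²

D(12) = 360 g·m⁻²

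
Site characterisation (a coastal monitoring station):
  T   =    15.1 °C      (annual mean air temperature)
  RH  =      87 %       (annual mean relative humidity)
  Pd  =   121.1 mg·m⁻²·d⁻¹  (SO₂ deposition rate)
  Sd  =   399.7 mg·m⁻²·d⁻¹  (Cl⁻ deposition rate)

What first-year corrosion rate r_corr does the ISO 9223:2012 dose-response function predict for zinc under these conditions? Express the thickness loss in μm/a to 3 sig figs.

zinc: temperature factor f = -0.071·(5.1) = -0.3621
  SO₂ term: 0.0129·121.1^0.44·exp(0.046·87-0.3621) = 4.055
  Sd branch = 0.0175·Sd^0.57·e^(0.008·RH+0.085·T) = 3.852 μm/a
  sum: 4.055 + 3.852 → r_corr = 7.907 μm/a

r_corr = 7.91 μm/a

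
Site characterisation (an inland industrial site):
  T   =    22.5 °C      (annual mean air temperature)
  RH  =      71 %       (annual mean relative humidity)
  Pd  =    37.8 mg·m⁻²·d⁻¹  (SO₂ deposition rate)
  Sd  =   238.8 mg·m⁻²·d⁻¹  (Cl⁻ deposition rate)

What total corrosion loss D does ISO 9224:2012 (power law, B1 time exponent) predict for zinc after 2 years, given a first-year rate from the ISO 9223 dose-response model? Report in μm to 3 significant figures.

zinc: temperature factor f = -0.071·(12.5) = -0.8875
  sulphur-dioxide contribution → 0.6881 μm/a
  chloride contribution → 4.74 μm/a
  ⇒ r_corr(zinc) = 5.428 μm/a
Long-term exponent b (ISO 9224 Table 2, B1) = 0.813
  D(2) = 5.428 × 2^0.813 = 5.428 × 1.757 = 9.537 μm

D(2) = 9.54 μm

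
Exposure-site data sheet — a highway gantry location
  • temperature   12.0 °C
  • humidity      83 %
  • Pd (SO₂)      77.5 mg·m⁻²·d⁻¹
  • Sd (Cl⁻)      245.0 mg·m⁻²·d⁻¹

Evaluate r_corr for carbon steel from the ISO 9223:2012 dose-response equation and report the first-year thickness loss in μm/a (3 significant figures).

carbon steel: temperature factor f = -0.054·(2.0) = -0.1080
  SO₂ term: 1.77·77.5^0.52·exp(0.02·83-0.1080) = 80.25
  Sd branch = 0.102·Sd^0.62·e^(0.033·RH+0.04·T) = 77.25 μm/a
  sum: 80.25 + 77.25 → r_corr = 157.5 μm/a

r_corr = 157 μm/a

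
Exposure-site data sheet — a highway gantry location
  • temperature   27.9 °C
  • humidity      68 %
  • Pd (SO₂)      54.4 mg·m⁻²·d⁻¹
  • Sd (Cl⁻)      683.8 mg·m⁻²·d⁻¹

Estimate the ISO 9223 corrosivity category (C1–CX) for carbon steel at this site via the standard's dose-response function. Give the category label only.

C5

carbon steel: f(T) = -0.054·(T−10) [T>10 °C] = -0.9666
  Pd branch = 1.77·Pd^0.52·e^(0.02·RH+f) = 20.96 μm/a
  Sd branch = 0.102·Sd^0.62·e^(0.033·RH+0.04·T) = 168.1 μm/a
  r_corr = 20.96 + 168.1 = 189 μm/a
189 μm/a falls in (80, 200] for carbon steel → category C5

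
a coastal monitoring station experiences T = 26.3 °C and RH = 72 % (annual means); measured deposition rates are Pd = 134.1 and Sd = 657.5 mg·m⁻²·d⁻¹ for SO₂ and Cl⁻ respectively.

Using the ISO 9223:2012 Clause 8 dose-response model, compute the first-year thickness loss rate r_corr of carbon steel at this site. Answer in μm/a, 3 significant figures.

r_corr = 215 μm/a

carbon steel: T>10 °C ⇒ hinge -0.054·(26.3−10) = -0.8802
  Pd branch = 1.77·Pd^0.52·e^(0.02·RH+f) = 39.57 μm/a
  Cl⁻ term: 0.102·657.5^0.62·exp(0.033·72+0.04·26.3) = 175.6
  sum: 39.57 + 175.6 → r_corr = 215.1 μm/a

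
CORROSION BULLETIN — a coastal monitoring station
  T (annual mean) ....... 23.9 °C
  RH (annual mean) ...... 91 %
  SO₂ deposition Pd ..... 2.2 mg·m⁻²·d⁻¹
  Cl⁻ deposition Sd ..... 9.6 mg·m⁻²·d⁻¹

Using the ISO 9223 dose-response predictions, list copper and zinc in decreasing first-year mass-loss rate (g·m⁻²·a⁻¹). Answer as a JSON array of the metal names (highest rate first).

["copper", "zinc"]

copper: f(T) = -0.080·(T−10) [T>10 °C] = -1.1120
  SO₂ term: 0.0053·2.2^0.26·exp(0.059·91-1.1120) = 0.4593
  Cl⁻ term: 0.01025·9.6^0.27·exp(0.036·91+0.049·23.9) = 1.612
  sum: 0.4593 + 1.612 → r_corr = 2.071 μm/a
  mass loss = 2.071 μm/a × 8.96 g/cm³ = 18.56 g·m⁻²·a⁻¹
zinc: temperature factor f = -0.071·(13.9) = -0.9869
  SO₂ term: 0.0129·2.2^0.44·exp(0.046·91-0.9869) = 0.4473
  Cl⁻ term: 0.0175·9.6^0.57·exp(0.008·91+0.085·23.9) = 1.003
  r_corr = 0.4473 + 1.003 = 1.45 μm/a
  mass loss = 1.45 μm/a × 7.14 g/cm³ = 10.36 g·m⁻²·a⁻¹
Ordering by g·m⁻²·a⁻¹: copper (18.6) > zinc (10.4)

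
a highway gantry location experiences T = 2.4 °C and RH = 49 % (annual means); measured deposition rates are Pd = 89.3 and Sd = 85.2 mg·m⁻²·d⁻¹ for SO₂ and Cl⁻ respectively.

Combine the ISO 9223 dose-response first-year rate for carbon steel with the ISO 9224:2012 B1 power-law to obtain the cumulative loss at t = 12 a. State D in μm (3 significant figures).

carbon steel: temperature factor f = +0.150·(-7.6) = -1.1400
  SO₂ term: 1.77·89.3^0.52·exp(0.02·49-1.1400) = 15.59
  Sd branch = 0.102·Sd^0.62·e^(0.033·RH+0.04·T) = 8.901 μm/a
  r_corr = 15.59 + 8.901 = 24.49 μm/a
Power-law: D(12) = r_corr · 12^0.523
  D(12) = 24.49 × 12^0.523 = 24.49 × 3.668 = 89.84 μm

D(12) = 89.8 μm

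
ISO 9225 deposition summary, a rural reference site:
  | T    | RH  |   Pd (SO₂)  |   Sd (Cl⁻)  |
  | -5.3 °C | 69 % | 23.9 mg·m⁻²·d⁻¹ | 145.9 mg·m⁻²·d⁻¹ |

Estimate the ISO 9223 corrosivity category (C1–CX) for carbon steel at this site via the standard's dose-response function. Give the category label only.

C2

carbon steel: f(T) = +0.150·(T−10) [T≤10 °C] = -2.2950
  SO₂ term: 1.77·23.9^0.52·exp(0.02·69-2.2950) = 3.693
  Cl⁻ term: 0.102·145.9^0.62·exp(0.033·69+0.04·-5.3) = 17.67
  sum: 3.693 + 17.67 → r_corr = 21.36 μm/a
ISO 9223 Table 2 (carbon steel): 1.3 < 21.4 ≤ 25 μm/a ⇒ C2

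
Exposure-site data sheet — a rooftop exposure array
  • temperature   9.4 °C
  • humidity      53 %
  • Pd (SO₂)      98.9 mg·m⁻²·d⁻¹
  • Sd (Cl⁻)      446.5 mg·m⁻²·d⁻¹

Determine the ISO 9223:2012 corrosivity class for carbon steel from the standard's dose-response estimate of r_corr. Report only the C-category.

carbon steel: f(T) = +0.150·(T−10) [T≤10 °C] = -0.0900
  Pd branch = 1.77·Pd^0.52·e^(0.02·RH+f) = 50.9 μm/a
  Sd branch = 0.102·Sd^0.62·e^(0.033·RH+0.04·T) = 37.53 μm/a
  sum: 50.9 + 37.53 → r_corr = 88.43 μm/a
Category bounds: 80…200 μm/a bracket r_corr ⇒ C5

C5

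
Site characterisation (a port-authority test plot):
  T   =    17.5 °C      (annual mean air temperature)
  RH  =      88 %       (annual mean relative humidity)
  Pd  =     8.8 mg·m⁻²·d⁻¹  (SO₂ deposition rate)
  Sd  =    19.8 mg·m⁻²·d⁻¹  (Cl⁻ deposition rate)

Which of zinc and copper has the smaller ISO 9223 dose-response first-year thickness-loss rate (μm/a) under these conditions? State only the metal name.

zinc: f(T) = -0.071·(T−10) [T>10 °C] = -0.5325
  sulphur-dioxide contribution → 1.13 μm/a
  chloride contribution → 0.8588 μm/a
  total first-year rate 1.988 μm/a
copper: f(T) = -0.080·(T−10) [T>10 °C] = -0.6000
  sulphur-dioxide contribution → 0.9207 μm/a
  chloride contribution → 1.286 μm/a
  total first-year rate 2.206 μm/a
Ordering by μm/a: copper (2.21) > zinc (1.99)

zinc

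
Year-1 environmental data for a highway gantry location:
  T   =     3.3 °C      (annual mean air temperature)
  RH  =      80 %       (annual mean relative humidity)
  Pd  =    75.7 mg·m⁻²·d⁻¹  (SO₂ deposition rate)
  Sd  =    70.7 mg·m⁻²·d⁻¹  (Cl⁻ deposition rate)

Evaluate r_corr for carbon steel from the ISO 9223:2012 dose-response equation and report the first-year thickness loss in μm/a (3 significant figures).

r_corr = 53.3 μm/a

carbon steel: T≤10 °C ⇒ hinge +0.150·(3.3−10) = -1.0050
  SO₂ term: 1.77·75.7^0.52·exp(0.02·80-1.0050) = 30.44
  Cl⁻ term: 0.102·70.7^0.62·exp(0.033·80+0.04·3.3) = 22.86
  r_corr = 30.44 + 22.86 = 53.31 μm/a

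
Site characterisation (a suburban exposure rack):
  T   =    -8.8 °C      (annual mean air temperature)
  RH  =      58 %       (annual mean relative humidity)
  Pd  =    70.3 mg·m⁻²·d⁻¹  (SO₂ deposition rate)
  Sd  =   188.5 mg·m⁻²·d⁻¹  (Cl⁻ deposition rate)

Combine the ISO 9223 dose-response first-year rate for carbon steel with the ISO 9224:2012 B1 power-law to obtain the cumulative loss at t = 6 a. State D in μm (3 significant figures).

carbon steel: f(T) = +0.150·(T−10) [T≤10 °C] = -2.8200
  sulphur-dioxide contribution → 3.072 μm/a
  chloride contribution → 12.52 μm/a
  ⇒ r_corr(carbon steel) = 15.59 μm/a
Power-law: D(6) = r_corr · 6^0.523
  D(6) = 15.59 × 6^0.523 = 15.59 × 2.553 = 39.8 μm

D(6) = 39.8 μm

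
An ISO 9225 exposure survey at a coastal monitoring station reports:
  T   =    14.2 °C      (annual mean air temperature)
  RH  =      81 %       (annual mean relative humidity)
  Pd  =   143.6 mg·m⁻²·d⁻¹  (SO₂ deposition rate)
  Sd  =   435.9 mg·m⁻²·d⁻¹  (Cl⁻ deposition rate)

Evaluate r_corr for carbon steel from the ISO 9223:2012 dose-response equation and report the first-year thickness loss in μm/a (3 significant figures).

carbon steel: T>10 °C ⇒ hinge -0.054·(14.2−10) = -0.2268
  Pd branch = 1.77·Pd^0.52·e^(0.02·RH+f) = 94.35 μm/a
  Sd branch = 0.102·Sd^0.62·e^(0.033·RH+0.04·T) = 112.9 μm/a
  sum: 94.35 + 112.9 → r_corr = 207.2 μm/a

r_corr = 207 μm/a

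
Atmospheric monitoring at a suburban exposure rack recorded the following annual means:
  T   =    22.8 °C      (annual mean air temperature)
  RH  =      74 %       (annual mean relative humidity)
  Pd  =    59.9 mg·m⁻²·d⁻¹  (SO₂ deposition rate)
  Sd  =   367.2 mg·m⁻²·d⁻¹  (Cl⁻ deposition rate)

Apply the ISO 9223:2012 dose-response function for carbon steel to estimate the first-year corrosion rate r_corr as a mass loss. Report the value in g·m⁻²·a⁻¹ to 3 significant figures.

carbon steel: f(T) = -0.054·(T−10) [T>10 °C] = -0.6912
  sulphur-dioxide contribution → 32.72 μm/a
  chloride contribution → 113.6 μm/a
  total first-year rate 146.3 μm/a
Convert to mass loss: 146.3 μm/a × 7.85 g/cm³ = 1149 g·m⁻²·a⁻¹

r_corr = 1.15e+03 g·m⁻²·a⁻¹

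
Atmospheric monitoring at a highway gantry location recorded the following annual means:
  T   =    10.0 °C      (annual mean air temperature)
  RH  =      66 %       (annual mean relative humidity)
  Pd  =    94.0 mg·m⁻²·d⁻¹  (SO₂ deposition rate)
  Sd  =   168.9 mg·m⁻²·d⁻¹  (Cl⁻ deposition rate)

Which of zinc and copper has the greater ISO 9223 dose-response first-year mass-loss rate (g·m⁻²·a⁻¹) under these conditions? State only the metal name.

zinc: temperature factor f = +0.038·(0.0) = +0.0000
  Pd branch = 0.0129·Pd^0.44·e^(0.046·RH+f) = 1.983 μm/a
  Sd branch = 0.0175·Sd^0.57·e^(0.008·RH+0.085·T) = 1.292 μm/a
  sum: 1.983 + 1.292 → r_corr = 3.275 μm/a
  mass loss = 3.275 μm/a × 7.14 g/cm³ = 23.38 g·m⁻²·a⁻¹
copper: T≤10 °C ⇒ hinge +0.126·(10.0−10) = +0.0000
  SO₂ term: 0.0053·94.0^0.26·exp(0.059·66+0.0000) = 0.8481
  Cl⁻ term: 0.01025·168.9^0.27·exp(0.036·66+0.049·10.0) = 0.7192
  r_corr = 0.8481 + 0.7192 = 1.567 μm/a
  mass loss = 1.567 μm/a × 8.96 g/cm³ = 14.04 g·m⁻²·a⁻¹
Ordering by g·m⁻²·a⁻¹: zinc (23.4) > copper (14)

zinc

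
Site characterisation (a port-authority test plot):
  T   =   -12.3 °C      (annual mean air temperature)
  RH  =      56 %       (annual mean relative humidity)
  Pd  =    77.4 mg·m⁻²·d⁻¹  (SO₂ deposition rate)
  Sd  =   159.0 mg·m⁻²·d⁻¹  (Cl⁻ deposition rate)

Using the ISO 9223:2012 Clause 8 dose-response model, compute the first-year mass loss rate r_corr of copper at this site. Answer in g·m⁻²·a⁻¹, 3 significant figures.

r_corr = 1.72 g·m⁻²·a⁻¹

copper: f(T) = +0.126·(T−10) [T≤10 °C] = -2.8098
  Pd branch = 0.0053·Pd^0.26·e^(0.059·RH+f) = 0.02691 μm/a
  Sd branch = 0.01025·Sd^0.27·e^(0.036·RH+0.049·T) = 0.1655 μm/a
  r_corr = 0.02691 + 0.1655 = 0.1924 μm/a
Convert to mass loss: 0.1924 μm/a × 8.96 g/cm³ = 1.724 g·m⁻²·a⁻¹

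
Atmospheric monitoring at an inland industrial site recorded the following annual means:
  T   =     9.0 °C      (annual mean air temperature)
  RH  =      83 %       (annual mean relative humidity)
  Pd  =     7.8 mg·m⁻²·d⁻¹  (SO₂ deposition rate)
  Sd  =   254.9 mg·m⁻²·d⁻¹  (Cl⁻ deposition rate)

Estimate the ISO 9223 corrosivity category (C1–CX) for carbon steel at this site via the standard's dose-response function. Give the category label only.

carbon steel: T≤10 °C ⇒ hinge +0.150·(9.0−10) = -0.1500
  Pd branch = 1.77·Pd^0.52·e^(0.02·RH+f) = 23.32 μm/a
  Sd branch = 0.102·Sd^0.62·e^(0.033·RH+0.04·T) = 70.21 μm/a
  sum: 23.32 + 70.21 → r_corr = 93.53 μm/a
Category bounds: 80…200 μm/a bracket r_corr ⇒ C5

C5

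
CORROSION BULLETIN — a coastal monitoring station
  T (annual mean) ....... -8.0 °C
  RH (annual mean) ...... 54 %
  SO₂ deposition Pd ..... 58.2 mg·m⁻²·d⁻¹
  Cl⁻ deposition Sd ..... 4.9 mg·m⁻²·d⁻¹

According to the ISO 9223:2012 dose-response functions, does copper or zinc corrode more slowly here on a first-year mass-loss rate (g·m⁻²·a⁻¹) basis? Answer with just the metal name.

copper

copper: temperature factor f = +0.126·(-18.0) = -2.2680
  Pd branch = 0.0053·Pd^0.26·e^(0.059·RH+f) = 0.03818 μm/a
  Cl⁻ term: 0.01025·4.9^0.27·exp(0.036·54+0.049·-8.0) = 0.07432
  r_corr = 0.03818 + 0.07432 = 0.1125 μm/a
  mass loss = 0.1125 μm/a × 8.96 g/cm³ = 1.008 g·m⁻²·a⁻¹
zinc: f(T) = +0.038·(T−10) [T≤10 °C] = -0.6840
  SO₂ term: 0.0129·58.2^0.44·exp(0.046·54-0.6840) = 0.4665
  Cl⁻ term: 0.0175·4.9^0.57·exp(0.008·54+0.085·-8.0) = 0.03379
  sum: 0.4665 + 0.03379 → r_corr = 0.5003 μm/a
  mass loss = 0.5003 μm/a × 7.14 g/cm³ = 3.572 g·m⁻²·a⁻¹
Ordering by g·m⁻²·a⁻¹: zinc (3.57) > copper (1.01)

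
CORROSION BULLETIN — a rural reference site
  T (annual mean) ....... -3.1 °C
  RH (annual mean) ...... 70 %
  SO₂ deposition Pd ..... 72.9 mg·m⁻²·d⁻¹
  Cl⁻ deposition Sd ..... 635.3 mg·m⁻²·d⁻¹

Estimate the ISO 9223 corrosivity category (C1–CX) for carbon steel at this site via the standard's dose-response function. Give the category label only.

C4

carbon steel: temperature factor f = +0.150·(-13.1) = -1.9650
  SO₂ term: 1.77·72.9^0.52·exp(0.02·70-1.9650) = 9.359
  Sd branch = 0.102·Sd^0.62·e^(0.033·RH+0.04·T) = 49.64 μm/a
  r_corr = 9.359 + 49.64 = 59 μm/a
ISO 9223 Table 2 (carbon steel): 50 < 59 ≤ 80 μm/a ⇒ C4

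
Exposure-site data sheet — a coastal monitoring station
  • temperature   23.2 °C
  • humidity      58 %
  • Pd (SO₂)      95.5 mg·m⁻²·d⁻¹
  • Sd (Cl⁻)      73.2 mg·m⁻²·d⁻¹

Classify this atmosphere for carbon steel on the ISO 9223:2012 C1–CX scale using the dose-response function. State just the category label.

carbon steel: temperature factor f = -0.054·(13.2) = -0.7128
  Pd branch = 1.77·Pd^0.52·e^(0.02·RH+f) = 29.63 μm/a
  Cl⁻ term: 0.102·73.2^0.62·exp(0.033·58+0.04·23.2) = 25.05
  r_corr = 29.63 + 25.05 = 54.69 μm/a
Category bounds: 50…80 μm/a bracket r_corr ⇒ C4

C4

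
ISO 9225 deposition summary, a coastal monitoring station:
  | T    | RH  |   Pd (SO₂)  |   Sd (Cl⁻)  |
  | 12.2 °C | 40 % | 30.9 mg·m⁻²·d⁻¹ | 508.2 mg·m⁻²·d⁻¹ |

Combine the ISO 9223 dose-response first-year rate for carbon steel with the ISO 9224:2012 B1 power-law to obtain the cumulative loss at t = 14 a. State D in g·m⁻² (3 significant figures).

carbon steel: temperature factor f = -0.054·(2.2) = -0.1188
  sulphur-dioxide contribution → 20.83 μm/a
  chloride contribution → 29.62 μm/a
  total first-year rate 50.44 μm/a
Long-term exponent b (ISO 9224 Table 2, B1) = 0.523
  D(14) = 50.44 × 14^0.523 = 50.44 × 3.976 = 200.6 μm
  Mass loss = 200.6 μm × 7.85 g/cm³ = 1574 g·m⁻²

D(14) = 1.57e+03 g·m⁻²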